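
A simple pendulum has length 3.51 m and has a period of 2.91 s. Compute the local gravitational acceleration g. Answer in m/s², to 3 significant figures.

From T = 2π√(L/g), g = 4π²L/T² = 4π² × 3.51/2.910² = 16.4 m/s².

16.4 m/s²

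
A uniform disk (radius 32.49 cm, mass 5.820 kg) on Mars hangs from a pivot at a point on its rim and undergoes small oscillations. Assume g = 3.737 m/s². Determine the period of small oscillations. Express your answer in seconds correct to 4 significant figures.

I_cm = ½mr² = 0.30718 kg·m². The pivot is at distance d = 0.3249 m from the centre of mass.
By the parallel-axis theorem, I = I_cm + md² = 0.30718 + 0.61436 = 0.92154 kg·m².
T = 2π√(I/(mgd)) = 2π√(0.92154/(5.820 × 3.737 × 0.3249)) = 2.269 s.

2.269 s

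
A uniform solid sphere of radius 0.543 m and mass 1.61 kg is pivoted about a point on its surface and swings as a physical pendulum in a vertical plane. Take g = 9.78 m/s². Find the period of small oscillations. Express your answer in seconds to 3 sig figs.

1.75 s

I_cm = (2/5)mr² = 0.1899 kg·m². The pivot is at distance d = 0.543 m from the centre of mass.
By the parallel-axis theorem, I = I_cm + md² = 0.1899 + 0.4747 = 0.6646 kg·m².
T = 2π√(I/(mgd)) = 2π√(0.6646/(1.61 × 9.78 × 0.543)) = 1.75 s.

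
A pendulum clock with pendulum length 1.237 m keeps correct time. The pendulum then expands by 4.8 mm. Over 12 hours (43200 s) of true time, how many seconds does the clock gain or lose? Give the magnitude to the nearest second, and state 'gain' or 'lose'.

lose 84 s

T ∝ √L, so T'/T = √(1.24180/1.237) = 1.00194.
In 43200 s of true time the clock registers 43200/1.00194 = 43116.4 s, so it loses 84 s.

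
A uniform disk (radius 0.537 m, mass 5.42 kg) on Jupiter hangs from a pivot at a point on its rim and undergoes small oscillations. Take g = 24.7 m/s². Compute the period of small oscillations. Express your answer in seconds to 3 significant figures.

1.13 s

I_cm = ½mr² = 0.7815 kg·m². The pivot is at distance d = 0.537 m from the centre of mass.
By the parallel-axis theorem, I = I_cm + md² = 0.7815 + 1.563 = 2.344 kg·m².
T = 2π√(I/(mgd)) = 2π√(2.344/(5.42 × 24.7 × 0.537)) = 1.13 s.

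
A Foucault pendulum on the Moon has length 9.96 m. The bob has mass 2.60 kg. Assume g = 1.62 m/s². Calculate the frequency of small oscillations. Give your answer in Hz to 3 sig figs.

0.0642 Hz

T = 2π√(L/g) = 2π√(9.96/1.62) = 15.58 s, so f = 1/T = 0.0642 Hz.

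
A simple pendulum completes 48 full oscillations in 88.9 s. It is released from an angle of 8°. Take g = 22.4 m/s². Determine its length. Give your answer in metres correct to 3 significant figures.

T = 88.9/48 = 1.852 s.
From T = 2π√(L/g), L = gT²/(4π²) = 22.4 × 1.852²/(4π²) = 1.95 m.

1.95 m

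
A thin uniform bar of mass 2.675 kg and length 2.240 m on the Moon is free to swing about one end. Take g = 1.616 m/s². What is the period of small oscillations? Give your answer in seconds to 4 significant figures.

6.040 s

For a physical pendulum T = 2π√(I/(mgd)), with d = 1.1200 m from pivot to centre of mass.
I_cm = mL²/12 = 2.675 × 2.240²/12 = 1.1185 kg·m²; I = I_cm + md² = 1.1185 + 2.675 × 1.1200² = 4.4740 kg·m².
T = 2π√(4.4740/(2.675 × 1.616 × 1.1200)) = 6.040 s.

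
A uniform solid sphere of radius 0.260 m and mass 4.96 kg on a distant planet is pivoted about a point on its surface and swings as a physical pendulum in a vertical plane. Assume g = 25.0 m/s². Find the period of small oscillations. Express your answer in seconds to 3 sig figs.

I_cm = (2/5)mr² = 0.1341 kg·m². The pivot is at distance d = 0.260 m from the centre of mass.
By the parallel-axis theorem, I = I_cm + md² = 0.1341 + 0.3353 = 0.4694 kg·m².
T = 2π√(I/(mgd)) = 2π√(0.4694/(4.96 × 25.0 × 0.260)) = 0.758 s.

0.758 s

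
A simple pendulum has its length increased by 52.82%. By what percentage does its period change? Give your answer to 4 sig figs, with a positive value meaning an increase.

23.62%

T ∝ √L, so T'/T = √(1.5282) = 1.2362.
Percentage change in T = (1.2362 − 1) × 100% = 23.62%.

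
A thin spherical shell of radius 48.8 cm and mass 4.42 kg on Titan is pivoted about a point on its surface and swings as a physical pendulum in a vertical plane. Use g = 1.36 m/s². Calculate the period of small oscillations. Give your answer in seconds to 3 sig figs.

I_cm = (2/3)mr² = 0.7017 kg·m². The pivot is at distance d = 0.488 m from the centre of mass.
By the parallel-axis theorem, I = I_cm + md² = 0.7017 + 1.053 = 1.754 kg·m².
T = 2π√(I/(mgd)) = 2π√(1.754/(4.42 × 1.36 × 0.488)) = 4.86 s.

4.86 s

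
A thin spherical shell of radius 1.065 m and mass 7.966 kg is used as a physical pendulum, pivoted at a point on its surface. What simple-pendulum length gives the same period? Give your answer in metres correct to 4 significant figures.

1.775 m

The equivalent simple-pendulum length is L_eq = I/(md), where I is about the pivot and d = 1.0650 m.
I_cm = (2/3)mR² = 6.0235 kg·m², so I = I_cm + md² = 6.0235 + 9.0352 = 15.059 kg·m².
L_eq = 15.059/(7.966 × 1.0650) = 1.775 m.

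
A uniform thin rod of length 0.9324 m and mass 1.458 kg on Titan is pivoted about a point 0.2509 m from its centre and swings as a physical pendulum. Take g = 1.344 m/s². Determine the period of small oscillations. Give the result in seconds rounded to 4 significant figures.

3.981 s

For a physical pendulum T = 2π√(I/(mgd)), with d = 0.25090 m from pivot to centre of mass.
I_cm = mL²/12 = 1.458 × 0.9324²/12 = 0.10563 kg·m²; I = I_cm + md² = 0.10563 + 1.458 × 0.25090² = 0.19741 kg·m².
T = 2π√(0.19741/(1.458 × 1.344 × 0.25090)) = 3.981 s.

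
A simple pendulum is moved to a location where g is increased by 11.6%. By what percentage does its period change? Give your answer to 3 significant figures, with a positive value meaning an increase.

-5.34%

T ∝ 1/√g, so T'/T = 1/√(1.116) = 0.9466.
Percentage change in T = (0.9466 − 1) × 100% = -5.34%.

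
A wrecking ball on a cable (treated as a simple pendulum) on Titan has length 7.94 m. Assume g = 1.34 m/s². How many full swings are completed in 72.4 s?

4

T = 2π√(L/g) = 2π√(7.94/1.34) = 15.29 s.
Number of complete oscillations = ⌊72.4/15.29⌋ = ⌊4.734⌋ = 4.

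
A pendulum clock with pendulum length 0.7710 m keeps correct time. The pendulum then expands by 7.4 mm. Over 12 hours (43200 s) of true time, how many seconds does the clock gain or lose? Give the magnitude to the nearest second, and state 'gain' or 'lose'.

T ∝ √L, so T'/T = √(0.77840/0.7710) = 1.00479.
In 43200 s of true time the clock registers 43200/1.00479 = 42994.2 s, so it loses 206 s.

lose 206 s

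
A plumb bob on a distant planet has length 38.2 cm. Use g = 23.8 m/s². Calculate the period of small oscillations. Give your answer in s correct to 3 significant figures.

T = 2π√(L/g) = 2π√(0.382/23.8) = 2π × 0.1267 = 0.796 s.

0.796 s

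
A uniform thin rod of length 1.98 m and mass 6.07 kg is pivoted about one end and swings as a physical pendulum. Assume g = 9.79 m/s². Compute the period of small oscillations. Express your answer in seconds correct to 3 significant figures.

2.31 s

For a physical pendulum T = 2π√(I/(mgd)), with d = 0.9900 m from pivot to centre of mass.
I_cm = mL²/12 = 6.07 × 1.98²/12 = 1.983 kg·m²; I = I_cm + md² = 1.983 + 6.07 × 0.9900² = 7.932 kg·m².
T = 2π√(7.932/(6.07 × 9.79 × 0.9900)) = 2.31 s.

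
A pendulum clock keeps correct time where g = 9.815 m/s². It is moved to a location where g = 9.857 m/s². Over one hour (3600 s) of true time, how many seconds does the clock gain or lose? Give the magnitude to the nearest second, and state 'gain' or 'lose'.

gain 8 s

The clock's period scales as T ∝ 1/√g, so T'/T = √(9.815/9.857) = 0.997867.
In 3600 s of true time the clock registers 3600/0.997867 = 3607.7 s, so it gains 8 s.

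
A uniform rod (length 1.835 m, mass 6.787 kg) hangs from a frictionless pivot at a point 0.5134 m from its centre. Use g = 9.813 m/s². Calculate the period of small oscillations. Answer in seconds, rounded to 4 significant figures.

For a physical pendulum T = 2π√(I/(mgd)), with d = 0.51340 m from pivot to centre of mass.
I_cm = mL²/12 = 6.787 × 1.835²/12 = 1.9044 kg·m²; I = I_cm + md² = 1.9044 + 6.787 × 0.51340² = 3.6934 kg·m².
T = 2π√(3.6934/(6.787 × 9.813 × 0.51340)) = 2.065 s.

2.065 s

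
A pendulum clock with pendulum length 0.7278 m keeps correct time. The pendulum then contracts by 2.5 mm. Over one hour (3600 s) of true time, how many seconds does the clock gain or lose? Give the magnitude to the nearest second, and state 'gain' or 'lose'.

gain 6 s

T ∝ √L, so T'/T = √(0.72530/0.7278) = 0.998281.
In 3600 s of true time the clock registers 3600/0.998281 = 3606.2 s, so it gains 6 s.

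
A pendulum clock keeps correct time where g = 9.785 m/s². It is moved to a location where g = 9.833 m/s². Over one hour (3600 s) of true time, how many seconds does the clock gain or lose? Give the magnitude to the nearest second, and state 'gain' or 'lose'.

The clock's period scales as T ∝ 1/√g, so T'/T = √(9.785/9.833) = 0.997556.
In 3600 s of true time the clock registers 3600/0.997556 = 3608.8 s, so it gains 9 s.

gain 9 s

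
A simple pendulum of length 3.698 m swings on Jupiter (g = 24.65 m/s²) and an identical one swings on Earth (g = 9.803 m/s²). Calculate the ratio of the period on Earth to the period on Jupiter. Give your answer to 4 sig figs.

T ∝ 1/√g, so T₂/T₁ = √(g₁/g₂) = √(24.65/9.803) = 1.586.

1.586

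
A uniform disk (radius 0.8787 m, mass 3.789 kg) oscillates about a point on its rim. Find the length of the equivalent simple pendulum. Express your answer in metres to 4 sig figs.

1.318 m

The equivalent simple-pendulum length is L_eq = I/(md), where I is about the pivot and d = 0.87870 m.
I_cm = ½mR² = 1.4628 kg·m², so I = I_cm + md² = 1.4628 + 2.9255 = 4.3883 kg·m².
L_eq = 4.3883/(3.789 × 0.87870) = 1.318 m.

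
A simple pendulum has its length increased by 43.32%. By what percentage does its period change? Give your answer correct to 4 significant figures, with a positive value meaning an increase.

T ∝ √L, so T'/T = √(1.4332) = 1.1972.
Percentage change in T = (1.1972 − 1) × 100% = 19.72%.

19.72%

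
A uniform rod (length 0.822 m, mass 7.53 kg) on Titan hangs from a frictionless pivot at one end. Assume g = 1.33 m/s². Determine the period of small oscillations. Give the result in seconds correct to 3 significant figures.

4.03 s

For a physical pendulum T = 2π√(I/(mgd)), with d = 0.4110 m from pivot to centre of mass.
I_cm = mL²/12 = 7.53 × 0.822²/12 = 0.4240 kg·m²; I = I_cm + md² = 0.4240 + 7.53 × 0.4110² = 1.696 kg·m².
T = 2π√(1.696/(7.53 × 1.33 × 0.4110)) = 4.03 s.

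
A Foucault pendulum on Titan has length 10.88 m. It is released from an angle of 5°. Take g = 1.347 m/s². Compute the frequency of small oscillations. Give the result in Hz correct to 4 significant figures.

T = 2π√(L/g) = 2π√(10.88/1.347) = 17.857 s, so f = 1/T = 0.05600 Hz.

0.05600 Hz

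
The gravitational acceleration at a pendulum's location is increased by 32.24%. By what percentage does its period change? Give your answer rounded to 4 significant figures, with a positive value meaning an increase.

-13.04%

T ∝ 1/√g, so T'/T = 1/√(1.3224) = 0.86960.
Percentage change in T = (0.86960 − 1) × 100% = -13.04%.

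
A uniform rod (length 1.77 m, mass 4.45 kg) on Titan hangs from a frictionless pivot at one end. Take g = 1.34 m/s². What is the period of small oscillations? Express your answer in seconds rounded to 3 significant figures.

5.90 s

For a physical pendulum T = 2π√(I/(mgd)), with d = 0.8850 m from pivot to centre of mass.
I_cm = mL²/12 = 4.45 × 1.77²/12 = 1.162 kg·m²; I = I_cm + md² = 1.162 + 4.45 × 0.8850² = 4.647 kg·m².
T = 2π√(4.647/(4.45 × 1.34 × 0.8850)) = 5.90 s.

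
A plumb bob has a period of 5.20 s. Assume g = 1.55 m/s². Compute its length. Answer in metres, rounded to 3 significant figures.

From T = 2π√(L/g), L = gT²/(4π²) = 1.55 × 5.200²/(4π²) = 1.06 m.

1.06 m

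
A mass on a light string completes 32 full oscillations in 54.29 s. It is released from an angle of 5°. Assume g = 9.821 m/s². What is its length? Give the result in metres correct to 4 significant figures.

T = 54.29/32 = 1.6966 s.
From T = 2π√(L/g), L = gT²/(4π²) = 9.821 × 1.6966²/(4π²) = 0.7160 m.

0.7160 m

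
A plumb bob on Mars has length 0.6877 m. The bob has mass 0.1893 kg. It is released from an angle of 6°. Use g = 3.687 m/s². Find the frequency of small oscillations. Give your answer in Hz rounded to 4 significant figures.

T = 2π√(L/g) = 2π√(0.6877/3.687) = 2.7136 s, so f = 1/T = 0.3685 Hz.

0.3685 Hz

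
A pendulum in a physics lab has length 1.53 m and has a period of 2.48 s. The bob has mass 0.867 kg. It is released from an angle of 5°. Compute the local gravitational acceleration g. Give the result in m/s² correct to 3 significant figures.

From T = 2π√(L/g), g = 4π²L/T² = 4π² × 1.53/2.480² = 9.82 m/s².

9.82 m/s²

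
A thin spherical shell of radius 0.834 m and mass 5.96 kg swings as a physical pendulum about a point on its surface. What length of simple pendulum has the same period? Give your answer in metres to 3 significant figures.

1.39 m

The equivalent simple-pendulum length is L_eq = I/(md), where I is about the pivot and d = 0.8340 m.
I_cm = (2/3)mR² = 2.764 kg·m², so I = I_cm + md² = 2.764 + 4.146 = 6.909 kg·m².
L_eq = 6.909/(5.96 × 0.8340) = 1.39 m.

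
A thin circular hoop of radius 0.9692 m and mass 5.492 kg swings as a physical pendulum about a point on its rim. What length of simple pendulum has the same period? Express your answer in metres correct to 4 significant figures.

1.938 m

The equivalent simple-pendulum length is L_eq = I/(md), where I is about the pivot and d = 0.96920 m.
I_cm = mR² = 5.1589 kg·m², so I = I_cm + md² = 5.1589 + 5.1589 = 10.318 kg·m².
L_eq = 10.318/(5.492 × 0.96920) = 1.938 m.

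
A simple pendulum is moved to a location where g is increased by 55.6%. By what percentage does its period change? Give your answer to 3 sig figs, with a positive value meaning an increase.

T ∝ 1/√g, so T'/T = 1/√(1.556) = 0.8017.
Percentage change in T = (0.8017 − 1) × 100% = -19.8%.

-19.8%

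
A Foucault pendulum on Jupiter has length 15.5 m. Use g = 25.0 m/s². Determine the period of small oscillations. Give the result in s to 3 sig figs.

4.95 s

T = 2π√(L/g) = 2π√(15.5/25.0) = 2π × 0.7874 = 4.95 s.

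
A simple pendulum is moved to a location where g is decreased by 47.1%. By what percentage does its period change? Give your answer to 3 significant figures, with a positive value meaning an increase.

T ∝ 1/√g, so T'/T = 1/√(0.5290) = 1.375.
Percentage change in T = (1.375 − 1) × 100% = 37.5%.

37.5%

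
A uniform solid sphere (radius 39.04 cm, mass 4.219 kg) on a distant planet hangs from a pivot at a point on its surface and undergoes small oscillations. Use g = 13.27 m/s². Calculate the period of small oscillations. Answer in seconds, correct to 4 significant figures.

I_cm = (2/5)mr² = 0.25721 kg·m². The pivot is at distance d = 0.3904 m from the centre of mass.
By the parallel-axis theorem, I = I_cm + md² = 0.25721 + 0.64303 = 0.90024 kg·m².
T = 2π√(I/(mgd)) = 2π√(0.90024/(4.219 × 13.27 × 0.3904)) = 1.275 s.

1.275 s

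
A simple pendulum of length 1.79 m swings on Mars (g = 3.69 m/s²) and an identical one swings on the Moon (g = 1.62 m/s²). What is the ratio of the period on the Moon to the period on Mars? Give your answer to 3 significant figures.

T ∝ 1/√g, so T₂/T₁ = √(g₁/g₂) = √(3.69/1.62) = 1.51.

1.51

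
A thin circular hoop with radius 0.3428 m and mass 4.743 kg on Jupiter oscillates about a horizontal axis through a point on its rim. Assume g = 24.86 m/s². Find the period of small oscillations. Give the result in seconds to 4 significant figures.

1.043 s

I_cm = mr² = 0.55736 kg·m². The pivot is at distance d = 0.3428 m from the centre of mass.
By the parallel-axis theorem, I = I_cm + md² = 0.55736 + 0.55736 = 1.1147 kg·m².
T = 2π√(I/(mgd)) = 2π√(1.1147/(4.743 × 24.86 × 0.3428)) = 1.043 s.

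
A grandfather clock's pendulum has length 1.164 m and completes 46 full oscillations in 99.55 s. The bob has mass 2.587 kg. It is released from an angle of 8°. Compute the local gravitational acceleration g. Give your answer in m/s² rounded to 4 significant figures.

9.812 m/s²

T = 99.55/46 = 2.1641 s.
From T = 2π√(L/g), g = 4π²L/T² = 4π² × 1.164/2.1641² = 9.812 m/s².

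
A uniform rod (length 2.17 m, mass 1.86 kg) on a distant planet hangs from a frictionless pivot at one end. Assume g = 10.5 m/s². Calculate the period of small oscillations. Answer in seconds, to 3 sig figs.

For a physical pendulum T = 2π√(I/(mgd)), with d = 1.085 m from pivot to centre of mass.
I_cm = mL²/12 = 1.86 × 2.17²/12 = 0.7299 kg·m²; I = I_cm + md² = 0.7299 + 1.86 × 1.085² = 2.920 kg·m².
T = 2π√(2.920/(1.86 × 10.5 × 1.085)) = 2.33 s.

2.33 s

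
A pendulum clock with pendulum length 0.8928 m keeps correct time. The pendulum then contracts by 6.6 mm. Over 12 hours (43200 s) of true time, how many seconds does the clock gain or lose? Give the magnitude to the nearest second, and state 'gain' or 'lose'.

gain 161 s

T ∝ √L, so T'/T = √(0.88620/0.8928) = 0.996297.
In 43200 s of true time the clock registers 43200/0.996297 = 43360.6 s, so it gains 161 s.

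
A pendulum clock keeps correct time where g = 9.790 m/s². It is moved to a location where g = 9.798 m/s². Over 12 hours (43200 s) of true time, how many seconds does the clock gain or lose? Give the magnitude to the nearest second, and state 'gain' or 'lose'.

The clock's period scales as T ∝ 1/√g, so T'/T = √(9.790/9.798) = 0.999592.
In 43200 s of true time the clock registers 43200/0.999592 = 43217.6 s, so it gains 18 s.

gain 18 s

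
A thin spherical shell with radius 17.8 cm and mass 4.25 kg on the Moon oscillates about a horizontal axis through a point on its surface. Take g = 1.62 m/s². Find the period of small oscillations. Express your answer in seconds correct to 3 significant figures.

2.69 s

I_cm = (2/3)mr² = 0.08977 kg·m². The pivot is at distance d = 0.178 m from the centre of mass.
By the parallel-axis theorem, I = I_cm + md² = 0.08977 + 0.1347 = 0.2244 kg·m².
T = 2π√(I/(mgd)) = 2π√(0.2244/(4.25 × 1.62 × 0.178)) = 2.69 s.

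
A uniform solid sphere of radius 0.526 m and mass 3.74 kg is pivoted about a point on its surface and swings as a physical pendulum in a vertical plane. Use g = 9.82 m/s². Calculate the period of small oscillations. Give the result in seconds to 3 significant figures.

I_cm = (2/5)mr² = 0.4139 kg·m². The pivot is at distance d = 0.526 m from the centre of mass.
By the parallel-axis theorem, I = I_cm + md² = 0.4139 + 1.035 = 1.449 kg·m².
T = 2π√(I/(mgd)) = 2π√(1.449/(3.74 × 9.82 × 0.526)) = 1.72 s.

1.72 s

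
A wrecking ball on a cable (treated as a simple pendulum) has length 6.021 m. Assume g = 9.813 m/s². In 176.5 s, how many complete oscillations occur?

T = 2π√(L/g) = 2π√(6.021/9.813) = 4.9217 s.
Number of complete oscillations = ⌊176.5/4.9217⌋ = ⌊35.862⌋ = 35.

35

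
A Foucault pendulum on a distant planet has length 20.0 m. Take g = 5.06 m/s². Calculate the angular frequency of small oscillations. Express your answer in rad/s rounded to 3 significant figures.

ω = √(g/L) = √(5.06/20.0) = 0.503 rad/s.

0.503 rad/s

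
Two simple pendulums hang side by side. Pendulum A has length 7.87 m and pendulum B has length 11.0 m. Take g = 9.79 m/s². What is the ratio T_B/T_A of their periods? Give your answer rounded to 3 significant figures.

T ∝ √L, so T_B/T_A = √(L_B/L_A) = √(11.0/7.87) = 1.18.

1.18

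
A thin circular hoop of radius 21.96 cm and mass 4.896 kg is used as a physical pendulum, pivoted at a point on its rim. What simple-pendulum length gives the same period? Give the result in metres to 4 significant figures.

The equivalent simple-pendulum length is L_eq = I/(md), where I is about the pivot and d = 0.21960 m.
I_cm = mR² = 0.23611 kg·m², so I = I_cm + md² = 0.23611 + 0.23611 = 0.47221 kg·m².
L_eq = 0.47221/(4.896 × 0.21960) = 0.4392 m.

0.4392 m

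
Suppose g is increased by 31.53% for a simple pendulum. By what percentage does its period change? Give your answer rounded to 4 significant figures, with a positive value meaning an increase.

T ∝ 1/√g, so T'/T = 1/√(1.3153) = 0.87194.
Percentage change in T = (0.87194 − 1) × 100% = -12.81%.

-12.81%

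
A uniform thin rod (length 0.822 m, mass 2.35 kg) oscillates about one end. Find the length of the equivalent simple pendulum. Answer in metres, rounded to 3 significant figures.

The equivalent simple-pendulum length is L_eq = I/(md), where I is about the pivot and d = 0.4110 m.
I_cm = (1/12)mL² = 0.1323 kg·m², so I = I_cm + md² = 0.1323 + 0.3970 = 0.5293 kg·m².
L_eq = 0.5293/(2.35 × 0.4110) = 0.548 m.

0.548 m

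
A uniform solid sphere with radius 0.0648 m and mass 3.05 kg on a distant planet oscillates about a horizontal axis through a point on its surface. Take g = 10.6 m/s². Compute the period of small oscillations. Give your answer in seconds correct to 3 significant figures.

0.581 s

I_cm = (2/5)mr² = 0.005123 kg·m². The pivot is at distance d = 0.0648 m from the centre of mass.
By the parallel-axis theorem, I = I_cm + md² = 0.005123 + 0.01281 = 0.01793 kg·m².
T = 2π√(I/(mgd)) = 2π√(0.01793/(3.05 × 10.6 × 0.0648)) = 0.581 s.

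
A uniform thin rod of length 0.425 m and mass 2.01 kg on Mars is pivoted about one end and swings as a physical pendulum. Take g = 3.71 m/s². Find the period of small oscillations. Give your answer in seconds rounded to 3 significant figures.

For a physical pendulum T = 2π√(I/(mgd)), with d = 0.2125 m from pivot to centre of mass.
I_cm = mL²/12 = 2.01 × 0.425²/12 = 0.03025 kg·m²; I = I_cm + md² = 0.03025 + 2.01 × 0.2125² = 0.1210 kg·m².
T = 2π√(0.1210/(2.01 × 3.71 × 0.2125)) = 1.74 s.

1.74 s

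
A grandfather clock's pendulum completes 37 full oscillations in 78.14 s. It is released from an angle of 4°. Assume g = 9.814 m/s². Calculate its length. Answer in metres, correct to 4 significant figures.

1.109 m

T = 78.14/37 = 2.1119 s.
From T = 2π√(L/g), L = gT²/(4π²) = 9.814 × 2.1119²/(4π²) = 1.109 m.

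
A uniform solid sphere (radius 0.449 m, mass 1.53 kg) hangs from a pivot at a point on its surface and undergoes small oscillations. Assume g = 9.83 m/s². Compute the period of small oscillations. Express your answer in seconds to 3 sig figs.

I_cm = (2/5)mr² = 0.1234 kg·m². The pivot is at distance d = 0.449 m from the centre of mass.
By the parallel-axis theorem, I = I_cm + md² = 0.1234 + 0.3084 = 0.4318 kg·m².
T = 2π√(I/(mgd)) = 2π√(0.4318/(1.53 × 9.83 × 0.449)) = 1.59 s.

1.59 s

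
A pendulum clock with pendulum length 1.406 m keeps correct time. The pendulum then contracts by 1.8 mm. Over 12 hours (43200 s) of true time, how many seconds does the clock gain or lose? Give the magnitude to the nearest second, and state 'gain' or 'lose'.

gain 28 s

T ∝ √L, so T'/T = √(1.40420/1.406) = 0.999360.
In 43200 s of true time the clock registers 43200/0.999360 = 43227.7 s, so it gains 28 s.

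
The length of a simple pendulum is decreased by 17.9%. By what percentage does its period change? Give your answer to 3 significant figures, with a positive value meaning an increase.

T ∝ √L, so T'/T = √(0.8210) = 0.9061.
Percentage change in T = (0.9061 − 1) × 100% = -9.39%.

-9.39%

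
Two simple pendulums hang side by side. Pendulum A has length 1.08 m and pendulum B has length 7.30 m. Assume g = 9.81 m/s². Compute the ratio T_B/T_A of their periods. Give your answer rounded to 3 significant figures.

2.60

T ∝ √L, so T_B/T_A = √(L_B/L_A) = √(7.30/1.08) = 2.60.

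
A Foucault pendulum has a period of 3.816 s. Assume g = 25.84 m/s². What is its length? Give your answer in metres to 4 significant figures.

9.531 m

From T = 2π√(L/g), L = gT²/(4π²) = 25.84 × 3.8160²/(4π²) = 9.531 m.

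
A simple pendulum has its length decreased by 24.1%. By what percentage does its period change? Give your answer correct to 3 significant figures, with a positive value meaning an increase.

-12.9%

T ∝ √L, so T'/T = √(0.7590) = 0.8712.
Percentage change in T = (0.8712 − 1) × 100% = -12.9%.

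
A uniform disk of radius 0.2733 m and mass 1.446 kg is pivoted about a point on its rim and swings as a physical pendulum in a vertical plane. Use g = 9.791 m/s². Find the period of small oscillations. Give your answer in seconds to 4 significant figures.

1.286 s

I_cm = ½mr² = 0.054003 kg·m². The pivot is at distance d = 0.2733 m from the centre of mass.
By the parallel-axis theorem, I = I_cm + md² = 0.054003 + 0.10801 = 0.16201 kg·m².
T = 2π√(I/(mgd)) = 2π√(0.16201/(1.446 × 9.791 × 0.2733)) = 1.286 s.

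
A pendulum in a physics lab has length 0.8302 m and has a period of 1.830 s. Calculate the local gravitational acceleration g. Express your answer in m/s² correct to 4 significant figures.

From T = 2π√(L/g), g = 4π²L/T² = 4π² × 0.8302/1.8300² = 9.787 m/s².

9.787 m/s²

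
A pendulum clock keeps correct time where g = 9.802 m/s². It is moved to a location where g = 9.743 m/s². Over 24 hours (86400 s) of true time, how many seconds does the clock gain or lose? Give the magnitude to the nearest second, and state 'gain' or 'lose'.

lose 260 s

The clock's period scales as T ∝ 1/√g, so T'/T = √(9.802/9.743) = 1.00302.
In 86400 s of true time the clock registers 86400/1.00302 = 86139.6 s, so it loses 260 s.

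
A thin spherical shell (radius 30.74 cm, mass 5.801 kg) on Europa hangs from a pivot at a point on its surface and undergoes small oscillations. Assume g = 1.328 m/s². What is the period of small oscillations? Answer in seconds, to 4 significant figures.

I_cm = (2/3)mr² = 0.36544 kg·m². The pivot is at distance d = 0.3074 m from the centre of mass.
By the parallel-axis theorem, I = I_cm + md² = 0.36544 + 0.54816 = 0.91361 kg·m².
T = 2π√(I/(mgd)) = 2π√(0.91361/(5.801 × 1.328 × 0.3074)) = 3.903 s.

3.903 s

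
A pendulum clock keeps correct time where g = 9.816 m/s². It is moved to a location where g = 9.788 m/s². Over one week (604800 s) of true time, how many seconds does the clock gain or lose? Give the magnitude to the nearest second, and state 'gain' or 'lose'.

lose 863 s

The clock's period scales as T ∝ 1/√g, so T'/T = √(9.816/9.788) = 1.00143.
In 604800 s of true time the clock registers 604800/1.00143 = 603936.8 s, so it loses 863 s.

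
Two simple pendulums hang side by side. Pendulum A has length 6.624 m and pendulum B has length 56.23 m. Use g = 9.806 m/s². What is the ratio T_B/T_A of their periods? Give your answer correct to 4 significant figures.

2.914

T ∝ √L, so T_B/T_A = √(L_B/L_A) = √(56.23/6.624) = 2.914.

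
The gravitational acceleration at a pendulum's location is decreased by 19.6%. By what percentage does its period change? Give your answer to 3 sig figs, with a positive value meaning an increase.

11.5%

T ∝ 1/√g, so T'/T = 1/√(0.8040) = 1.115.
Percentage change in T = (1.115 − 1) × 100% = 11.5%.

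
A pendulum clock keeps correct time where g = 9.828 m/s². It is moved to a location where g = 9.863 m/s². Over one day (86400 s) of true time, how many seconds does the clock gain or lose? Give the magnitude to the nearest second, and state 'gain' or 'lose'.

gain 154 s

The clock's period scales as T ∝ 1/√g, so T'/T = √(9.828/9.863) = 0.998224.
In 86400 s of true time the clock registers 86400/0.998224 = 86553.7 s, so it gains 154 s.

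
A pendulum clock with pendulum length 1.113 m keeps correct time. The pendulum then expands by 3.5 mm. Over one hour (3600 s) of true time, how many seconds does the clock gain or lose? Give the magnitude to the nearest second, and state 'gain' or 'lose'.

lose 6 s

T ∝ √L, so T'/T = √(1.11650/1.113) = 1.00157.
In 3600 s of true time the clock registers 3600/1.00157 = 3594.4 s, so it loses 6 s.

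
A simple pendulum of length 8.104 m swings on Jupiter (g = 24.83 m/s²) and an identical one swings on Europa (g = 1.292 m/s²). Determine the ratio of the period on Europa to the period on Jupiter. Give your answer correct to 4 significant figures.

4.384

T ∝ 1/√g, so T₂/T₁ = √(g₁/g₂) = √(24.83/1.292) = 4.384.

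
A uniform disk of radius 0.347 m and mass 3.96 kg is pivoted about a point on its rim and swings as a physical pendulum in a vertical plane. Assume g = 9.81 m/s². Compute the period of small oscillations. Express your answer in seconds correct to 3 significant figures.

I_cm = ½mr² = 0.2384 kg·m². The pivot is at distance d = 0.347 m from the centre of mass.
By the parallel-axis theorem, I = I_cm + md² = 0.2384 + 0.4768 = 0.7152 kg·m².
T = 2π√(I/(mgd)) = 2π√(0.7152/(3.96 × 9.81 × 0.347)) = 1.45 s.

1.45 s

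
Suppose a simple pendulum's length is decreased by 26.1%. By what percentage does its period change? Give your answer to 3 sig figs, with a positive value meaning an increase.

-14.0%

T ∝ √L, so T'/T = √(0.7390) = 0.8597.
Percentage change in T = (0.8597 − 1) × 100% = -14.0%.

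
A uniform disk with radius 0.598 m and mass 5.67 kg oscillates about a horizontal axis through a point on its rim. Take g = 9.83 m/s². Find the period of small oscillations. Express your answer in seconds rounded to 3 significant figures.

I_cm = ½mr² = 1.014 kg·m². The pivot is at distance d = 0.598 m from the centre of mass.
By the parallel-axis theorem, I = I_cm + md² = 1.014 + 2.028 = 3.041 kg·m².
T = 2π√(I/(mgd)) = 2π√(3.041/(5.67 × 9.83 × 0.598)) = 1.90 s.

1.90 s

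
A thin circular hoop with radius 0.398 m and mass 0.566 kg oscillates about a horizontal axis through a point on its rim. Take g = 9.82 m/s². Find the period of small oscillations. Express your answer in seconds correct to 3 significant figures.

1.79 s

I_cm = mr² = 0.08966 kg·m². The pivot is at distance d = 0.398 m from the centre of mass.
By the parallel-axis theorem, I = I_cm + md² = 0.08966 + 0.08966 = 0.1793 kg·m².
T = 2π√(I/(mgd)) = 2π√(0.1793/(0.566 × 9.82 × 0.398)) = 1.79 s.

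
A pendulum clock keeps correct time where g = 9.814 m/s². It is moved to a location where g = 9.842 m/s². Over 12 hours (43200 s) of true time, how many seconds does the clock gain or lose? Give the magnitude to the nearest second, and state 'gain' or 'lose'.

The clock's period scales as T ∝ 1/√g, so T'/T = √(9.814/9.842) = 0.998577.
In 43200 s of true time the clock registers 43200/0.998577 = 43261.6 s, so it gains 62 s.

gain 62 s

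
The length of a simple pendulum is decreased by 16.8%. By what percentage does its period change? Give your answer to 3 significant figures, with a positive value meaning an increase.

-8.79%

T ∝ √L, so T'/T = √(0.8320) = 0.9121.
Percentage change in T = (0.9121 − 1) × 100% = -8.79%.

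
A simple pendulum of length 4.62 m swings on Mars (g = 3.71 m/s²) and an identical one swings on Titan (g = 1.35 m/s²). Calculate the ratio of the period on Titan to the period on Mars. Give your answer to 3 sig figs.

1.66

T ∝ 1/√g, so T₂/T₁ = √(g₁/g₂) = √(3.71/1.35) = 1.66.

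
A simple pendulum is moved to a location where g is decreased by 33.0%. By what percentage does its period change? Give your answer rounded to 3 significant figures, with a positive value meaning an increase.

T ∝ 1/√g, so T'/T = 1/√(0.6700) = 1.222.
Percentage change in T = (1.222 − 1) × 100% = 22.2%.

22.2%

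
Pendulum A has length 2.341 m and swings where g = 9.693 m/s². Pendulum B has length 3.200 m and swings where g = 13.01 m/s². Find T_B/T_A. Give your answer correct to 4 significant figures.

1.009

T = 2π√(L/g), so T_B/T_A = √((L_B/g_B)/(L_A/g_A)) = √((3.200/13.01)/(2.341/9.693)) = 1.009.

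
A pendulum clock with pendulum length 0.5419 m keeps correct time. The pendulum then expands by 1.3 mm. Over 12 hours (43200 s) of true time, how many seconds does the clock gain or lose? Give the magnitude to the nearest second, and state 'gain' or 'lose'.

lose 52 s

T ∝ √L, so T'/T = √(0.54320/0.5419) = 1.00120.
In 43200 s of true time the clock registers 43200/1.00120 = 43148.3 s, so it loses 52 s.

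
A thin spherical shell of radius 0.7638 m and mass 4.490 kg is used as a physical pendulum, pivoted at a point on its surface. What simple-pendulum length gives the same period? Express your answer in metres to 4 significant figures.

1.273 m

The equivalent simple-pendulum length is L_eq = I/(md), where I is about the pivot and d = 0.76380 m.
I_cm = (2/3)mR² = 1.7463 kg·m², so I = I_cm + md² = 1.7463 + 2.6194 = 4.3657 kg·m².
L_eq = 4.3657/(4.490 × 0.76380) = 1.273 m.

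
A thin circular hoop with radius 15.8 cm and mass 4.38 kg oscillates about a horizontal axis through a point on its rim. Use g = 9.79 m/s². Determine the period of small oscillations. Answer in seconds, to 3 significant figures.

1.13 s

I_cm = mr² = 0.1093 kg·m². The pivot is at distance d = 0.158 m from the centre of mass.
By the parallel-axis theorem, I = I_cm + md² = 0.1093 + 0.1093 = 0.2187 kg·m².
T = 2π√(I/(mgd)) = 2π√(0.2187/(4.38 × 9.79 × 0.158)) = 1.13 s.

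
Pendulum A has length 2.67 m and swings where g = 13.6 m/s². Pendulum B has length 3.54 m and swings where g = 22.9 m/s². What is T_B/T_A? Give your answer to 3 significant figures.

0.887

T = 2π√(L/g), so T_B/T_A = √((L_B/g_B)/(L_A/g_A)) = √((3.54/22.9)/(2.67/13.6)) = 0.887.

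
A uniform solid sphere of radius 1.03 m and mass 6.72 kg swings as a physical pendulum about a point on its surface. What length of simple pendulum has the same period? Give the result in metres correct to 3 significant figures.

1.44 m

The equivalent simple-pendulum length is L_eq = I/(md), where I is about the pivot and d = 1.030 m.
I_cm = (2/5)mR² = 2.852 kg·m², so I = I_cm + md² = 2.852 + 7.129 = 9.981 kg·m².
L_eq = 9.981/(6.72 × 1.030) = 1.44 m.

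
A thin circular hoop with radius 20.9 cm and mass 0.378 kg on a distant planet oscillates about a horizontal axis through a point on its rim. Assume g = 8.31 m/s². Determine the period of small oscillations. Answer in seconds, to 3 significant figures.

I_cm = mr² = 0.01651 kg·m². The pivot is at distance d = 0.209 m from the centre of mass.
By the parallel-axis theorem, I = I_cm + md² = 0.01651 + 0.01651 = 0.03302 kg·m².
T = 2π√(I/(mgd)) = 2π√(0.03302/(0.378 × 8.31 × 0.209)) = 1.41 s.

1.41 s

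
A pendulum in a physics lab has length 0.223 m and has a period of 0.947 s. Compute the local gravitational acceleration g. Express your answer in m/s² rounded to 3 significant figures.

9.82 m/s²

From T = 2π√(L/g), g = 4π²L/T² = 4π² × 0.223/0.9470² = 9.82 m/s².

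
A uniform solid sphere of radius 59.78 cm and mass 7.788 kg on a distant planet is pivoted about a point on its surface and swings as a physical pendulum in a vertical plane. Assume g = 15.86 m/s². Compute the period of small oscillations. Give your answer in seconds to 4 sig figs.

I_cm = (2/5)mr² = 1.1133 kg·m². The pivot is at distance d = 0.5978 m from the centre of mass.
By the parallel-axis theorem, I = I_cm + md² = 1.1133 + 2.7832 = 3.8964 kg·m².
T = 2π√(I/(mgd)) = 2π√(3.8964/(7.788 × 15.86 × 0.5978)) = 1.443 s.

1.443 s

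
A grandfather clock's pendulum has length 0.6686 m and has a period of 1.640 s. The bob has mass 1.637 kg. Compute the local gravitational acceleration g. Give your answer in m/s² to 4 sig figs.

From T = 2π√(L/g), g = 4π²L/T² = 4π² × 0.6686/1.6400² = 9.814 m/s².

9.814 m/s²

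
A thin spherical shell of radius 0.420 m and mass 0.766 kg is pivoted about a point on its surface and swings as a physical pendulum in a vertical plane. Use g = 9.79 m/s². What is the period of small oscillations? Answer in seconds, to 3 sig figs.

I_cm = (2/3)mr² = 0.09008 kg·m². The pivot is at distance d = 0.420 m from the centre of mass.
By the parallel-axis theorem, I = I_cm + md² = 0.09008 + 0.1351 = 0.2252 kg·m².
T = 2π√(I/(mgd)) = 2π√(0.2252/(0.766 × 9.79 × 0.420)) = 1.68 s.

1.68 s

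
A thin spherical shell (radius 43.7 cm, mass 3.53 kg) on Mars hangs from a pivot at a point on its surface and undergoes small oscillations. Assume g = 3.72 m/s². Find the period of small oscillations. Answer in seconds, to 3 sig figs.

2.78 s

I_cm = (2/3)mr² = 0.4494 kg·m². The pivot is at distance d = 0.437 m from the centre of mass.
By the parallel-axis theorem, I = I_cm + md² = 0.4494 + 0.6741 = 1.124 kg·m².
T = 2π√(I/(mgd)) = 2π√(1.124/(3.53 × 3.72 × 0.437)) = 2.78 s.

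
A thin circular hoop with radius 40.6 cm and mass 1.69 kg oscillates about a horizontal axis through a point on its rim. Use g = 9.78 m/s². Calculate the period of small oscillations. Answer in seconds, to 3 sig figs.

1.81 s

I_cm = mr² = 0.2786 kg·m². The pivot is at distance d = 0.406 m from the centre of mass.
By the parallel-axis theorem, I = I_cm + md² = 0.2786 + 0.2786 = 0.5571 kg·m².
T = 2π√(I/(mgd)) = 2π√(0.5571/(1.69 × 9.78 × 0.406)) = 1.81 s.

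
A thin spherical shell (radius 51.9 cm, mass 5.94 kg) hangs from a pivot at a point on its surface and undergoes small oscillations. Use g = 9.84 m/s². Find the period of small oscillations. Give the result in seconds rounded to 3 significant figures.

1.86 s

I_cm = (2/3)mr² = 1.067 kg·m². The pivot is at distance d = 0.519 m from the centre of mass.
By the parallel-axis theorem, I = I_cm + md² = 1.067 + 1.600 = 2.667 kg·m².
T = 2π√(I/(mgd)) = 2π√(2.667/(5.94 × 9.84 × 0.519)) = 1.86 s.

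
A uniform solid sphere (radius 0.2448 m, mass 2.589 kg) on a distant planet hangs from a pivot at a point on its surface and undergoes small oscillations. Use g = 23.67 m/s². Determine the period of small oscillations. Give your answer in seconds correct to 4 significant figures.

I_cm = (2/5)mr² = 0.062060 kg·m². The pivot is at distance d = 0.2448 m from the centre of mass.
By the parallel-axis theorem, I = I_cm + md² = 0.062060 + 0.15515 = 0.21721 kg·m².
T = 2π√(I/(mgd)) = 2π√(0.21721/(2.589 × 23.67 × 0.2448)) = 0.7560 s.

0.7560 s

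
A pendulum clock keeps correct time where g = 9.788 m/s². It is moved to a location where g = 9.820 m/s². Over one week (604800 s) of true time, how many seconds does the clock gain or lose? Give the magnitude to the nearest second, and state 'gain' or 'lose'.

gain 988 s

The clock's period scales as T ∝ 1/√g, so T'/T = √(9.788/9.820) = 0.998369.
In 604800 s of true time the clock registers 604800/0.998369 = 605787.8 s, so it gains 988 s.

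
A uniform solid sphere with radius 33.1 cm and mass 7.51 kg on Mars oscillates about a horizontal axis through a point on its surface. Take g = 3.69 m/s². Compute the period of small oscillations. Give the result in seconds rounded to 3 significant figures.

2.23 s

I_cm = (2/5)mr² = 0.3291 kg·m². The pivot is at distance d = 0.331 m from the centre of mass.
By the parallel-axis theorem, I = I_cm + md² = 0.3291 + 0.8228 = 1.152 kg·m².
T = 2π√(I/(mgd)) = 2π√(1.152/(7.51 × 3.69 × 0.331)) = 2.23 s.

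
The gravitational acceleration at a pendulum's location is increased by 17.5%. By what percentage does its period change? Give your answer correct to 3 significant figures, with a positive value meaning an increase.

T ∝ 1/√g, so T'/T = 1/√(1.175) = 0.9225.
Percentage change in T = (0.9225 − 1) × 100% = -7.75%.

-7.75%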